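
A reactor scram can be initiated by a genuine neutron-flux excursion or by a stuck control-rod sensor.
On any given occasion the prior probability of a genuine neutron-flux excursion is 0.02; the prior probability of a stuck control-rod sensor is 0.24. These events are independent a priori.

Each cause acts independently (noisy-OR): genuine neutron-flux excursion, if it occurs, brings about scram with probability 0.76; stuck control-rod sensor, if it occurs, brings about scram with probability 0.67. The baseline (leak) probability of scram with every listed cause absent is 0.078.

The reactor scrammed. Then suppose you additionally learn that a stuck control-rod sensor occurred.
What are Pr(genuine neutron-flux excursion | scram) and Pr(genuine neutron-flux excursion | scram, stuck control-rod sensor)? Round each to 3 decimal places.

Under noisy-OR, P(scram | causes) = 1 − (1−0.078)·∏(1−qᵢ) over the active causes.
Numerator (weight on configurations with genuine neutron-flux excursion): 0.011837 + 0.004449 = 0.016286
Normalizer over all consistent configurations: 0.078×0.98×0.76 + 0.69574×0.98×0.24 + 0.77872×0.02×0.76 + 0.926978×0.02×0.24 = 0.238018
P(genuine neutron-flux excursion | scram) = 0.016286/0.238018 ≈ 0.068

With the extra evidence:
By total probability over both values of genuine neutron-flux excursion:
  P(scram | stuck control-rod sensor) = 0.69574·0.98 + 0.926978·0.02
        = 0.681825 + 0.018540 = 0.700365
Keeping only the genuine neutron-flux excursion-present terms gives 0.018540, so
  P(genuine neutron-flux excursion | scram, stuck control-rod sensor) = 0.018540 / 0.700365 ≈ 0.026
This is intercausal reasoning (explaining away): once stuck control-rod sensor accounts for the scram, genuine neutron-flux excursion becomes less likely.

Pr(genuine neutron-flux excursion | scram) ≈ 0.068; Pr(genuine neutron-flux excursion | scram, stuck control-rod sensor) ≈ 0.026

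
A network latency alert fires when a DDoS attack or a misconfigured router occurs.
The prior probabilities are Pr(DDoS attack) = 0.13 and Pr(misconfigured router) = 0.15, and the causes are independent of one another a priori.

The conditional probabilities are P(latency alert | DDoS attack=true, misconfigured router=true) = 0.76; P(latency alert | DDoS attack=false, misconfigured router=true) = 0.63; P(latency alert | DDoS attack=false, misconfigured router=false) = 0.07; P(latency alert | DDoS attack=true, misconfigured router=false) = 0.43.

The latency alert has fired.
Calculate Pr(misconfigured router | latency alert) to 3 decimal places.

Pr(misconfigured router | latency alert) ≈ 0.494

Sum P(latency alert|·) weighted by the priors over the 4 (DDoS attack, misconfigured router) configurations:
  P(latency alert) = 0.07×0.87×0.85 + 0.63×0.87×0.15 + 0.43×0.13×0.85 + 0.76×0.13×0.15
        = 0.051765 + 0.082215 + 0.047515 + 0.014820 = 0.196315
The terms with misconfigured router present sum to 0.097035, so
  P(misconfigured router | latency alert) = 0.097035 / 0.196315 ≈ 0.494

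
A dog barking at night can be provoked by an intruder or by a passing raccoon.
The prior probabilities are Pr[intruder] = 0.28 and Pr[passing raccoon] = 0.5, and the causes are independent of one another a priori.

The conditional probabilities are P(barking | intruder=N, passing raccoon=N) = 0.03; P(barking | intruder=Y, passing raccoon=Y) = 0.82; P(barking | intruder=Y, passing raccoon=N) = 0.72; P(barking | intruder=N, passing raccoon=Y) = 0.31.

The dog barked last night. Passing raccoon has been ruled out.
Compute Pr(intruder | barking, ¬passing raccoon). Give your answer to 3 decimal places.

Pr(intruder | barking, ¬passing raccoon) ≈ 0.903

Numerator (weight on configurations with intruder): 0.72·0.28 = 0.201600
The normalizing constant is 0.03·0.72 + 0.72·0.28 = 0.223200
Posterior = 0.201600 / 0.223200 ≈ 0.903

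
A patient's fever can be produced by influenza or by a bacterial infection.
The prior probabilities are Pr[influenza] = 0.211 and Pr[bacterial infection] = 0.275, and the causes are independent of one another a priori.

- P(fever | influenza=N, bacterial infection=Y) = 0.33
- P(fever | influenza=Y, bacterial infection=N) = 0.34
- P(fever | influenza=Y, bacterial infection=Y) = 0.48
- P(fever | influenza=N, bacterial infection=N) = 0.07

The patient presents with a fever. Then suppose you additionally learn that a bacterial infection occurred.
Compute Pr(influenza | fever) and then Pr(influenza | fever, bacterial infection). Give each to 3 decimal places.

Pr(influenza | fever) ≈ 0.417; Pr(influenza | fever, bacterial infection) ≈ 0.280

For the numerator, keep only influenza=true terms: 0.052011 + 0.027852 = 0.079863
Denominator P(fever): 0.07×0.789×0.725 + 0.33×0.789×0.275 + 0.34×0.211×0.725 + 0.48×0.211×0.275 = 0.191507
P(influenza | fever) = 0.079863/0.191507 ≈ 0.417

Now also conditioning on bacterial infection=true:
P(fever | bacterial infection) = 0.33×0.789 + 0.48×0.211 = 0.260370 + 0.101280 = 0.361650
Of this, 0.101280 comes from 0.48×0.211 (the influenza=true cases).
P(influenza | fever, bacterial infection) = 0.101280 / 0.361650 ≈ 0.280
The drop from 0.417 to 0.280 is the explaining-away (discounting) effect.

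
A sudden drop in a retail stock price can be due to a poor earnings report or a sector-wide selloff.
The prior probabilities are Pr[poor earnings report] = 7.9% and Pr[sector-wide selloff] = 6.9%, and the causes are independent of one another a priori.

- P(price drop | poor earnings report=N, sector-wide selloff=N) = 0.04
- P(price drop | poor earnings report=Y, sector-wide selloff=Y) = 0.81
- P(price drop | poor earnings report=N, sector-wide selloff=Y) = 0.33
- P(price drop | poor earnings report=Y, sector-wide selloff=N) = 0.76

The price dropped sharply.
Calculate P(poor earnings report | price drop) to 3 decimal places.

P(poor earnings report | price drop) ≈ 0.522

P(price drop) = 0.04×0.921×0.931 + 0.33×0.921×0.069 + 0.76×0.079×0.931 + 0.81×0.079×0.069 = 0.034298 + 0.020971 + 0.055897 + 0.004415 = 0.115581
Of this, 0.060312 comes from 0.055897 + 0.004415 (the poor earnings report=true cases).
So P(poor earnings report | price drop) = 0.060312/0.115581 ≈ 0.522.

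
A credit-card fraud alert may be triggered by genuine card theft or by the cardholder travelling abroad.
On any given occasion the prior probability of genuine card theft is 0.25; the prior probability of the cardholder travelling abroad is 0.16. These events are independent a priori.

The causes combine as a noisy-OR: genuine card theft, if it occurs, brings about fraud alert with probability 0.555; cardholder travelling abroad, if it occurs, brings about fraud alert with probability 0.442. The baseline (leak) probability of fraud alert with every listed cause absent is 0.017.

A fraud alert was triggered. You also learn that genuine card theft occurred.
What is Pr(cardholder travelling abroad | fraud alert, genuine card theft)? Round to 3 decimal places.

Under noisy-OR, P(fraud alert | causes) = 1 − (1−0.017)·∏(1−qᵢ) over the active causes.
Enumerate both values of cardholder travelling abroad and weight by the priors:
  P(fraud alert | genuine card theft) = 0.562565·0.84 + 0.755911·0.16
        = 0.472555 + 0.120946 = 0.593501
The terms with cardholder travelling abroad present sum to 0.120946, so
  P(cardholder travelling abroad | fraud alert, genuine card theft) = 0.120946 / 0.593501 ≈ 0.204

Pr(cardholder travelling abroad | fraud alert, genuine card theft) ≈ 0.204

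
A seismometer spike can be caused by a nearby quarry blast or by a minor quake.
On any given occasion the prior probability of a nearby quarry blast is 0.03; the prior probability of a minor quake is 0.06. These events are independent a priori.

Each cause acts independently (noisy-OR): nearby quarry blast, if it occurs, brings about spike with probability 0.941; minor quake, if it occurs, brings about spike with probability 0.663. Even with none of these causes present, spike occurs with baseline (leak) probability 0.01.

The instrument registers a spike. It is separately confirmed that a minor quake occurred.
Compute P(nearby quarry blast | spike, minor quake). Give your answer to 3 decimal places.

P(nearby quarry blast | spike, minor quake) ≈ 0.044

Under noisy-OR, P(spike | causes) = 1 − (1−0.01)·∏(1−qᵢ) over the active causes.
Sum P(spike|·) weighted by the priors over both values of nearby quarry blast:
  P(spike | minor quake) = 0.66637*0.97 + 0.980316*0.03
        = 0.646379 + 0.029409 = 0.675788
The terms with nearby quarry blast present sum to 0.029409, so
  P(nearby quarry blast | spike, minor quake) = 0.029409 / 0.675788 ≈ 0.044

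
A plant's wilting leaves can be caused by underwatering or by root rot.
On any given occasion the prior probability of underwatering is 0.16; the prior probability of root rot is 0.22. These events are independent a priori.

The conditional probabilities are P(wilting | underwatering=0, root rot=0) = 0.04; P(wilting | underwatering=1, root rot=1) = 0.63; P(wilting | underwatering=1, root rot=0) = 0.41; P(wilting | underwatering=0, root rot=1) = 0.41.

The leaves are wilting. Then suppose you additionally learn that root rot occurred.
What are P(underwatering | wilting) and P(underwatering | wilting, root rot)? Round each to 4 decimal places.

P(underwatering | wilting) ≈ 0.4183; P(underwatering | wilting, root rot) ≈ 0.2264

For the numerator, keep only underwatering=true terms: 0.051168 + 0.022176 = 0.073344
Normalizer over all consistent configurations: 0.04*0.84*0.78 + 0.41*0.84*0.22 + 0.41*0.16*0.78 + 0.63*0.16*0.22 = 0.175320
P(underwatering | wilting) = 0.073344/0.175320 ≈ 0.4183

Now condition on the additional information:
Weight on underwatering=true, given the evidence: 0.63·0.16 = 0.100800
The normalizing constant is 0.41·0.84 + 0.63·0.16 = 0.445200
P(underwatering | wilting, root rot) = 0.100800/0.445200 ≈ 0.2264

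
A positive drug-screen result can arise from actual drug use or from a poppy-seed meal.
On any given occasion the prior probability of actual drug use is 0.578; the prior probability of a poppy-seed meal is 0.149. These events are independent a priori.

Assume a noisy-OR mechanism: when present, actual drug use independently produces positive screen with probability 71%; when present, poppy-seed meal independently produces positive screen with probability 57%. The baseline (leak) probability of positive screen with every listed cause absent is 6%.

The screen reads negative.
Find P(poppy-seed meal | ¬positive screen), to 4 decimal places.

Under noisy-OR, P(positive screen | causes) = 1 − (1−0.06)·∏(1−qᵢ) over the active causes.
Numerator (weight on configurations with poppy-seed meal): 0.025415 + 0.010095 = 0.035510
Normalizer over all consistent configurations: 0.94·0.422·0.851 + 0.4042·0.422·0.149 + 0.2726·0.578·0.851 + 0.117218·0.578·0.149 = 0.507171
Posterior = 0.035510 / 0.507171 ≈ 0.0700

P(poppy-seed meal | ¬positive screen) ≈ 0.0700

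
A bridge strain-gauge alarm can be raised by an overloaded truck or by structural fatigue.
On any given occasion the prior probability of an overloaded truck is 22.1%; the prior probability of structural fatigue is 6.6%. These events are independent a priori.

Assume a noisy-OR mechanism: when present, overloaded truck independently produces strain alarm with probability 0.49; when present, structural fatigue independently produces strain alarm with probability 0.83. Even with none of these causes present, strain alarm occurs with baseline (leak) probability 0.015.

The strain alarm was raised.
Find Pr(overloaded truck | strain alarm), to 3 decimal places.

Pr(overloaded truck | strain alarm) ≈ 0.684

Under noisy-OR, P(strain alarm | causes) = 1 − (1−0.015)·∏(1−qᵢ) over the active causes.
Sum P(strain alarm|·) weighted by the priors over the 4 (overloaded truck, structural fatigue) configurations:
  P(strain alarm) = 0.015·0.779·0.934 + 0.83255·0.779·0.066 + 0.49765·0.221·0.934 + 0.9146·0.221·0.066
        = 0.010914 + 0.042805 + 0.102722 + 0.013340 = 0.169781
Keeping only the overloaded truck-present terms gives 0.116062, so
  P(overloaded truck | strain alarm) = 0.116062 / 0.169781 ≈ 0.684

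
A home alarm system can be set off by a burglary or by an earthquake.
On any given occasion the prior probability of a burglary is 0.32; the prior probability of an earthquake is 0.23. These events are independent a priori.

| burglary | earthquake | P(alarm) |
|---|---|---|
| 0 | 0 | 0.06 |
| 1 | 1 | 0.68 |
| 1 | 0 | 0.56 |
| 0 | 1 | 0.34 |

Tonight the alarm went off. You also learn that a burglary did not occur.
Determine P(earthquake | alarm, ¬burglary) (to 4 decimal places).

P(earthquake | alarm, ¬burglary) ≈ 0.6286

Sum P(alarm|·) weighted by the priors over both values of earthquake:
  P(alarm | ¬burglary) = 0.06*0.77 + 0.34*0.23
        = 0.046200 + 0.078200 = 0.124400
Keeping only the earthquake-present terms gives 0.078200, so
  P(earthquake | alarm, ¬burglary) = 0.078200 / 0.124400 ≈ 0.6286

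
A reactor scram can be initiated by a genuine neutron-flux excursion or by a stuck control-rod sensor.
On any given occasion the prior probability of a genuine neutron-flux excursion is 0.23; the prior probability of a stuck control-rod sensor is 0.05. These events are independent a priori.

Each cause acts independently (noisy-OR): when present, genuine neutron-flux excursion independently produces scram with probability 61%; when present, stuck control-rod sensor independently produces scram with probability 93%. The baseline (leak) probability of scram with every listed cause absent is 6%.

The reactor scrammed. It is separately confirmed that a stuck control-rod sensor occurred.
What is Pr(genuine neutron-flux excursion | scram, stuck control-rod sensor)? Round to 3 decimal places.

Under noisy-OR, P(scram | causes) = 1 − (1−0.06)·∏(1−qᵢ) over the active causes.
Weight on genuine neutron-flux excursion=true, given the evidence: 0.974338·0.23 = 0.224098
Normalizer over all consistent configurations: 0.9342·0.77 + 0.974338·0.23 = 0.943432
Posterior = 0.224098 / 0.943432 ≈ 0.238

Pr(genuine neutron-flux excursion | scram, stuck control-rod sensor) ≈ 0.238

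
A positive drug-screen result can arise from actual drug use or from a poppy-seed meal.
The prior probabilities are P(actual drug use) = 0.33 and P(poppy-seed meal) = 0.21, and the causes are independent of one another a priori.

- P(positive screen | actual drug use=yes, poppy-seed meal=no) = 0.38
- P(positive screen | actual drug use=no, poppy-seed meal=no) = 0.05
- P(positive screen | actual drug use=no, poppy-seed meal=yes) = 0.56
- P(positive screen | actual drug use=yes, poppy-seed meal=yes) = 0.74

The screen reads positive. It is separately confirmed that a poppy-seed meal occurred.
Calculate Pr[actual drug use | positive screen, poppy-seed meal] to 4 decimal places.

Pr[actual drug use | positive screen, poppy-seed meal] ≈ 0.3943

P(positive screen | poppy-seed meal) = 0.56·0.67 + 0.74·0.33 = 0.375200 + 0.244200 = 0.619400
Of this, 0.244200 comes from 0.74·0.33 (the actual drug use=true cases).
So P(actual drug use | positive screen, poppy-seed meal) = 0.244200/0.619400 ≈ 0.3943.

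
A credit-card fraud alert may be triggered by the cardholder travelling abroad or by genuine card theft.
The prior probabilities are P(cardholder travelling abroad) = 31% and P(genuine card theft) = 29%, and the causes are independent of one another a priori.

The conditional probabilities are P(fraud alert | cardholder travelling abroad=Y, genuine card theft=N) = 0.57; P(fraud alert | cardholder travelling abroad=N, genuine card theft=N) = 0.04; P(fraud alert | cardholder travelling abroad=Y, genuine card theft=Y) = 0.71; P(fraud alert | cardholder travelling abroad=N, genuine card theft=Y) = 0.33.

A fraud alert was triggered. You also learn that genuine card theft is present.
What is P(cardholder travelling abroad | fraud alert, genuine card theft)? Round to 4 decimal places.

P(cardholder travelling abroad | fraud alert, genuine card theft) ≈ 0.4915

By total probability over both values of cardholder travelling abroad:
  P(fraud alert | genuine card theft) = 0.33×0.69 + 0.71×0.31
        = 0.227700 + 0.220100 = 0.447800
Configurations with cardholder travelling abroad contribute 0.220100, so
  P(cardholder travelling abroad | fraud alert, genuine card theft) = 0.220100 / 0.447800 ≈ 0.4915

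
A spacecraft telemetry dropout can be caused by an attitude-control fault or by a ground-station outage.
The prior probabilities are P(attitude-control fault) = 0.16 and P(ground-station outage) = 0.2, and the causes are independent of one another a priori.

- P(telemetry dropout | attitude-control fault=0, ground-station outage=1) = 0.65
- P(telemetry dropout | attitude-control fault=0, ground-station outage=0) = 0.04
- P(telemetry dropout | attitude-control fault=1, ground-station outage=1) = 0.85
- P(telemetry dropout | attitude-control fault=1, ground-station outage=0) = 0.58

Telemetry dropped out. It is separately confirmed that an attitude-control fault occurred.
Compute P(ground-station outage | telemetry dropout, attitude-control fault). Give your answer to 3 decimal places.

Sum P(telemetry dropout|·) weighted by the priors over both values of ground-station outage:
  P(telemetry dropout | attitude-control fault) = 0.58*0.8 + 0.85*0.2
        = 0.464000 + 0.170000 = 0.634000
Keeping only the ground-station outage-present terms gives 0.170000, so
  P(ground-station outage | telemetry dropout, attitude-control fault) = 0.170000 / 0.634000 ≈ 0.268

P(ground-station outage | telemetry dropout, attitude-control fault) ≈ 0.268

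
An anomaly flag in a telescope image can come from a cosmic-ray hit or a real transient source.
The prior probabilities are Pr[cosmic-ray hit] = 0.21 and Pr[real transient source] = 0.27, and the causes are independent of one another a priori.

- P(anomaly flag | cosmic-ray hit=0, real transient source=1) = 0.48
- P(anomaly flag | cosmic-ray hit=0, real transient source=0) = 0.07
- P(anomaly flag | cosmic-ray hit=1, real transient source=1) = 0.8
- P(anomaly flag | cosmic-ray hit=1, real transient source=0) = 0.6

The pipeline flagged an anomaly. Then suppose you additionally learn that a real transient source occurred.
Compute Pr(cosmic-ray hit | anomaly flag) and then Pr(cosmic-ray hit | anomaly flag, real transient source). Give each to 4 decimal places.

Numerator (weight on configurations with cosmic-ray hit): 0.091980 + 0.045360 = 0.137340
The normalizing constant is 0.07·0.79·0.73 + 0.48·0.79·0.27 + 0.6·0.21·0.73 + 0.8·0.21·0.27 = 0.280093
P(cosmic-ray hit | anomaly flag) = 0.137340/0.280093 ≈ 0.4903

Now also conditioning on real transient source=true:
Enumerate both values of cosmic-ray hit and weight by the priors:
  P(anomaly flag | real transient source) = 0.48×0.79 + 0.8×0.21
        = 0.379200 + 0.168000 = 0.547200
The terms with cosmic-ray hit present sum to 0.168000, so
  P(cosmic-ray hit | anomaly flag, real transient source) = 0.168000 / 0.547200 ≈ 0.3070

Pr(cosmic-ray hit | anomaly flag) ≈ 0.4903; Pr(cosmic-ray hit | anomaly flag, real transient source) ≈ 0.3070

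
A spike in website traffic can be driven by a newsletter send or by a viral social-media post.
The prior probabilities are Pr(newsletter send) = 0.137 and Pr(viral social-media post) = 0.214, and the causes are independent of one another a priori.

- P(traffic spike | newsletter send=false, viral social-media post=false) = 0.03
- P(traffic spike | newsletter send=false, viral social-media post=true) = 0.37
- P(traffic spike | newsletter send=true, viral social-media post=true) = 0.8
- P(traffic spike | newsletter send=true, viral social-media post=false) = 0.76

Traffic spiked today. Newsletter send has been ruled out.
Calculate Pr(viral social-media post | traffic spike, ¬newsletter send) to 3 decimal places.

Pr(viral social-media post | traffic spike, ¬newsletter send) ≈ 0.771

Numerator (weight on configurations with viral social-media post): 0.37*0.214 = 0.079180
Normalizer over all consistent configurations: 0.03*0.786 + 0.37*0.214 = 0.102760
P(viral social-media post | traffic spike, ¬newsletter send) = 0.079180/0.102760 ≈ 0.771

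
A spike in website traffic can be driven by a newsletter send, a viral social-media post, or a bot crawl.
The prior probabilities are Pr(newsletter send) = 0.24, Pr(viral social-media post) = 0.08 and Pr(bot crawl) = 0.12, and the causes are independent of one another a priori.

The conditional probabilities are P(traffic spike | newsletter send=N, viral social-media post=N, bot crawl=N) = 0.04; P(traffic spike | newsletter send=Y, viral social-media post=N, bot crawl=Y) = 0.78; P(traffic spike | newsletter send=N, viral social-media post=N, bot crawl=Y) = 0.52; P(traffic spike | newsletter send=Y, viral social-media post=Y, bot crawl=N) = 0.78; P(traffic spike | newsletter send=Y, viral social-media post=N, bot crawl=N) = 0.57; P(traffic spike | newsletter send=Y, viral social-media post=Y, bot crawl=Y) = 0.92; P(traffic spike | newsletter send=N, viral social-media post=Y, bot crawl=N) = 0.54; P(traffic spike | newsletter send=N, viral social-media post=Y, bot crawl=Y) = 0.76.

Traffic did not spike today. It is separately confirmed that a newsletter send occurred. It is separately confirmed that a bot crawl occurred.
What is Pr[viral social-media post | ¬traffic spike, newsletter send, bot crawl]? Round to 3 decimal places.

For the numerator, keep only viral social-media post=true terms: 0.08×0.08 = 0.006400
Denominator P(¬traffic spike | newsletter send, bot crawl): 0.22×0.92 + 0.08×0.08 = 0.208800
P(viral social-media post | ¬traffic spike, newsletter send, bot crawl) = 0.006400/0.208800 ≈ 0.031

Pr[viral social-media post | ¬traffic spike, newsletter send, bot crawl] ≈ 0.031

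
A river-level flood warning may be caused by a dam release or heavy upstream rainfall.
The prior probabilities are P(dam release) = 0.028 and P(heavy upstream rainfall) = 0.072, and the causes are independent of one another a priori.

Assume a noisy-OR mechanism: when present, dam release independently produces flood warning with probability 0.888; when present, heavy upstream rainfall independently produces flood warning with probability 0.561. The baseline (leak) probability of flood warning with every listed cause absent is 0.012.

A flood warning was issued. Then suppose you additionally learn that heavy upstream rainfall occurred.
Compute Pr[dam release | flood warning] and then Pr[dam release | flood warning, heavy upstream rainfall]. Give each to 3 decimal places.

Pr[dam release | flood warning] ≈ 0.332; Pr[dam release | flood warning, heavy upstream rainfall] ≈ 0.046

Under noisy-OR, P(flood warning | causes) = 1 − (1−0.012)·∏(1−qᵢ) over the active causes.
Sum P(flood warning|·) weighted by the priors over the 4 (dam release, heavy upstream rainfall) configurations:
  P(flood warning) = 0.012*0.972*0.928 + 0.566268*0.972*0.072 + 0.889344*0.028*0.928 + 0.951422*0.028*0.072
        = 0.010824 + 0.039630 + 0.023109 + 0.001918 = 0.075481
Configurations with dam release contribute 0.025027, so
  P(dam release | flood warning) = 0.025027 / 0.075481 ≈ 0.332

Now condition on the additional information:
P(flood warning | heavy upstream rainfall) = 0.566268*0.972 + 0.951422*0.028 = 0.550412 + 0.026640 = 0.577052
Restricting to configurations with dam release present: 0.951422*0.028 = 0.026640.
Hence the posterior is 0.026640/0.577052 ≈ 0.046.
Conditioning on heavy upstream rainfall lowers the posterior on dam release: the classic explaining-away effect in a common-effect structure.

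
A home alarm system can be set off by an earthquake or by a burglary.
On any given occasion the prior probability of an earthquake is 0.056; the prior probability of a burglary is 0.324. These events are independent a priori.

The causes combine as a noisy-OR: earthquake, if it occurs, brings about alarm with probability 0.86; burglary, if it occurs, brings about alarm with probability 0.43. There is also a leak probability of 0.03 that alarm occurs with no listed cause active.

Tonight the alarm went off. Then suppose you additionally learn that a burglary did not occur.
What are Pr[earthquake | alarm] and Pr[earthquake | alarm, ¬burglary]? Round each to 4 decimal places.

Under noisy-OR, P(alarm | causes) = 1 − (1−0.03)·∏(1−qᵢ) over the active causes.
P(alarm) = 0.03*0.944*0.676 + 0.4471*0.944*0.324 + 0.8642*0.056*0.676 + 0.922594*0.056*0.324 = 0.019144 + 0.136748 + 0.032715 + 0.016740 = 0.205347
Of this, 0.049455 comes from 0.032715 + 0.016740 (the earthquake=true cases).
Hence the posterior is 0.049455/0.205347 ≈ 0.2408.

Now also conditioning on burglary≠true:
P(alarm | ¬burglary) = 0.03×0.944 + 0.8642×0.056 = 0.028320 + 0.048395 = 0.076715
Of this, 0.048395 comes from 0.8642×0.056 (the earthquake=true cases).
So P(earthquake | alarm, ¬burglary) = 0.048395/0.076715 ≈ 0.6308.

Pr[earthquake | alarm] ≈ 0.2408; Pr[earthquake | alarm, ¬burglary] ≈ 0.6308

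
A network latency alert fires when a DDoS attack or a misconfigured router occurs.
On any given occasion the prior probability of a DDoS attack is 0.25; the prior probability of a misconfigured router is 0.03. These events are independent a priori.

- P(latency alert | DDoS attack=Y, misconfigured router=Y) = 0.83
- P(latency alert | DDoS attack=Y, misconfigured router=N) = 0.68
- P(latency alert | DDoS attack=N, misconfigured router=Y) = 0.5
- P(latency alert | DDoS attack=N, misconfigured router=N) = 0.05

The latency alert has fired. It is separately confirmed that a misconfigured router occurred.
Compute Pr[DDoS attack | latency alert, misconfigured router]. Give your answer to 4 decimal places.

Pr[DDoS attack | latency alert, misconfigured router] ≈ 0.3562

P(latency alert | misconfigured router) = 0.5×0.75 + 0.83×0.25 = 0.375000 + 0.207500 = 0.582500
The DDoS attack-present share is 0.83×0.25 = 0.207500.
P(DDoS attack | latency alert, misconfigured router) = 0.207500 / 0.582500 ≈ 0.3562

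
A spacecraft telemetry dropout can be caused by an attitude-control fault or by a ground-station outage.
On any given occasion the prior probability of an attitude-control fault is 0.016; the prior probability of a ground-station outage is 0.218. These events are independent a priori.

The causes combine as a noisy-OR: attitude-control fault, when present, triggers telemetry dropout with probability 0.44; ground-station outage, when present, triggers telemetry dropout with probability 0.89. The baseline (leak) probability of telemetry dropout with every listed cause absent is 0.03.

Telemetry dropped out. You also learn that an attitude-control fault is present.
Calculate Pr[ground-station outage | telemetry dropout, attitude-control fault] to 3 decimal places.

Pr[ground-station outage | telemetry dropout, attitude-control fault] ≈ 0.365

Under noisy-OR, P(telemetry dropout | causes) = 1 − (1−0.03)·∏(1−qᵢ) over the active causes.
P(telemetry dropout | attitude-control fault) = 0.4568·0.782 + 0.940248·0.218 = 0.357218 + 0.204974 = 0.562192
Restricting to configurations with ground-station outage present: 0.940248·0.218 = 0.204974.
So P(ground-station outage | telemetry dropout, attitude-control fault) = 0.204974/0.562192 ≈ 0.365.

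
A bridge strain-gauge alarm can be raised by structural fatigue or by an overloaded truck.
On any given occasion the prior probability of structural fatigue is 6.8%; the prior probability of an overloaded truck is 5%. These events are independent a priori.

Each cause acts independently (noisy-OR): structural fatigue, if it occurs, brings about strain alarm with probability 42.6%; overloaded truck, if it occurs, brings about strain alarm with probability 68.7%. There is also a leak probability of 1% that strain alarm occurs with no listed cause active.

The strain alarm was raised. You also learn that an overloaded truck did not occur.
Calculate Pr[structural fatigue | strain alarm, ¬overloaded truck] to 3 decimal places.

Pr[structural fatigue | strain alarm, ¬overloaded truck] ≈ 0.759

Under noisy-OR, P(strain alarm | causes) = 1 − (1−0.01)·∏(1−qᵢ) over the active causes.
P(strain alarm | ¬overloaded truck) = 0.01*0.932 + 0.43174*0.068 = 0.009320 + 0.029358 = 0.038678
The structural fatigue-present share is 0.43174*0.068 = 0.029358.
P(structural fatigue | strain alarm, ¬overloaded truck) = 0.029358 / 0.038678 ≈ 0.759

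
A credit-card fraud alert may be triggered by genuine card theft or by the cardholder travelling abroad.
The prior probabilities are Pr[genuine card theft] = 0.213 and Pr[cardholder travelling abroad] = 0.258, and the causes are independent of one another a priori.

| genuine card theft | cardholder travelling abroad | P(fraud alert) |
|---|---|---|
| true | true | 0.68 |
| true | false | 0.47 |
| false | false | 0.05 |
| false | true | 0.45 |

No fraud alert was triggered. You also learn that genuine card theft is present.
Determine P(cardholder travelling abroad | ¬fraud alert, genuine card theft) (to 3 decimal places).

By total probability over both values of cardholder travelling abroad:
  P(¬fraud alert | genuine card theft) = 0.53×0.742 + 0.32×0.258
        = 0.393260 + 0.082560 = 0.475820
The terms with cardholder travelling abroad present sum to 0.082560, so
  P(cardholder travelling abroad | ¬fraud alert, genuine card theft) = 0.082560 / 0.475820 ≈ 0.174

P(cardholder travelling abroad | ¬fraud alert, genuine card theft) ≈ 0.174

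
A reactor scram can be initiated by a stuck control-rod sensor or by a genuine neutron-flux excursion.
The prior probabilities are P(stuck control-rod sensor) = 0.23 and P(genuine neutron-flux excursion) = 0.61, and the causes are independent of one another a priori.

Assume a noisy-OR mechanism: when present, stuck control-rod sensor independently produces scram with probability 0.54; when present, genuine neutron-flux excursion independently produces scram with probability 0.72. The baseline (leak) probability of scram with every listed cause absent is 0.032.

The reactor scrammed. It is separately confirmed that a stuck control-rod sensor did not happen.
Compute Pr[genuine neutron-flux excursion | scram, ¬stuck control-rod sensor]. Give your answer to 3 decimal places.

Pr[genuine neutron-flux excursion | scram, ¬stuck control-rod sensor] ≈ 0.973

Under noisy-OR, P(scram | causes) = 1 − (1−0.032)·∏(1−qᵢ) over the active causes.
P(scram | ¬stuck control-rod sensor) = 0.032*0.39 + 0.72896*0.61 = 0.012480 + 0.444666 = 0.457146
Restricting to configurations with genuine neutron-flux excursion present: 0.72896*0.61 = 0.444666.
Hence the posterior is 0.444666/0.457146 ≈ 0.973.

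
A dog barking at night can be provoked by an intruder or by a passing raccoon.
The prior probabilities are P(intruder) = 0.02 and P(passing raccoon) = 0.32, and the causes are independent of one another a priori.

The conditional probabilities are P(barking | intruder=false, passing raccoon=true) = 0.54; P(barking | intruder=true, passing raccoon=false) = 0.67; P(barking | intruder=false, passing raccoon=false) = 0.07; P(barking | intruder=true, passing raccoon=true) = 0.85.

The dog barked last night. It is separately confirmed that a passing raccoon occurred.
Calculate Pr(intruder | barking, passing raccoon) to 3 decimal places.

Sum P(barking|·) weighted by the priors over both values of intruder:
  P(barking | passing raccoon) = 0.54×0.98 + 0.85×0.02
        = 0.529200 + 0.017000 = 0.546200
Configurations with intruder contribute 0.017000, so
  P(intruder | barking, passing raccoon) = 0.017000 / 0.546200 ≈ 0.031

Pr(intruder | barking, passing raccoon) ≈ 0.031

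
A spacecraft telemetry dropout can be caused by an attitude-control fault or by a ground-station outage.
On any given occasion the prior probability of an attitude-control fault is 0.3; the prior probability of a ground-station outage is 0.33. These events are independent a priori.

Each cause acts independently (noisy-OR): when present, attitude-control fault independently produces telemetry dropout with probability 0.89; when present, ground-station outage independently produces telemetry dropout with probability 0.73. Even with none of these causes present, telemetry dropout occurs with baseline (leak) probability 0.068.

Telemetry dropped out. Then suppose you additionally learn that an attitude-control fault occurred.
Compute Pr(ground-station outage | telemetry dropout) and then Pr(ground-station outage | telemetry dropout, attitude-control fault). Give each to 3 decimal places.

Under noisy-OR, P(telemetry dropout | causes) = 1 − (1−0.068)·∏(1−qᵢ) over the active causes.
Weight on ground-station outage=true, given the evidence: 0.172871 + 0.096260 = 0.269131
The normalizing constant is 0.068·0.7·0.67 + 0.74836·0.7·0.33 + 0.89748·0.3·0.67 + 0.97232·0.3·0.33 = 0.481416
P(ground-station outage | telemetry dropout) = 0.269131/0.481416 ≈ 0.559

With the extra evidence:
By total probability over both values of ground-station outage:
  P(telemetry dropout | attitude-control fault) = 0.89748·0.67 + 0.97232·0.33
        = 0.601312 + 0.320866 = 0.922178
The terms with ground-station outage present sum to 0.320866, so
  P(ground-station outage | telemetry dropout, attitude-control fault) = 0.320866 / 0.922178 ≈ 0.348
The drop from 0.559 to 0.348 is the explaining-away (discounting) effect.

Pr(ground-station outage | telemetry dropout) ≈ 0.559; Pr(ground-station outage | telemetry dropout, attitude-control fault) ≈ 0.348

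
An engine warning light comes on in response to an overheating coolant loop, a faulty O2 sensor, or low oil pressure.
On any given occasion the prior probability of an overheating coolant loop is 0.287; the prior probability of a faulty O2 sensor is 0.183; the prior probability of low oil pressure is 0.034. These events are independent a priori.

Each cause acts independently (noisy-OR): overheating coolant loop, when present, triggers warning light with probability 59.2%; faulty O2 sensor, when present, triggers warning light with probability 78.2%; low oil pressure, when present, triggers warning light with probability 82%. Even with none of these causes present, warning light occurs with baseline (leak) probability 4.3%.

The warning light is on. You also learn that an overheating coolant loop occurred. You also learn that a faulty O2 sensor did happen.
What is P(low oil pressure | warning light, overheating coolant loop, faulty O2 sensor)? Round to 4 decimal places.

Under noisy-OR, P(warning light | causes) = 1 − (1−0.043)·∏(1−qᵢ) over the active causes.
P(warning light | overheating coolant loop, faulty O2 sensor) = 0.914881*0.966 + 0.984679*0.034 = 0.883775 + 0.033479 = 0.917254
Of this, 0.033479 comes from 0.984679*0.034 (the low oil pressure=true cases).
So P(low oil pressure | warning light, overheating coolant loop, faulty O2 sensor) = 0.033479/0.917254 ≈ 0.0365.

P(low oil pressure | warning light, overheating coolant loop, faulty O2 sensor) ≈ 0.0365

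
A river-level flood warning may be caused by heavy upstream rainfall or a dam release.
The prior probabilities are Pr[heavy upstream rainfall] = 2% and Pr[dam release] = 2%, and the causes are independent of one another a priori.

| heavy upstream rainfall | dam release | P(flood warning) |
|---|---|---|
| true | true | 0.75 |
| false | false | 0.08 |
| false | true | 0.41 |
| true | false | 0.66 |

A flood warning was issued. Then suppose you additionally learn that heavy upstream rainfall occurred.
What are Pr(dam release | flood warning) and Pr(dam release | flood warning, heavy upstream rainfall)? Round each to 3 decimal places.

Pr(dam release | flood warning) ≈ 0.085; Pr(dam release | flood warning, heavy upstream rainfall) ≈ 0.023

P(flood warning) = 0.08*0.98*0.98 + 0.41*0.98*0.02 + 0.66*0.02*0.98 + 0.75*0.02*0.02 = 0.076832 + 0.008036 + 0.012936 + 0.000300 = 0.098104
The dam release-present share is 0.008036 + 0.000300 = 0.008336.
P(dam release | flood warning) = 0.008336 / 0.098104 ≈ 0.085

Now also conditioning on heavy upstream rainfall=true:
Sum P(flood warning|·) weighted by the priors over both values of dam release:
  P(flood warning | heavy upstream rainfall) = 0.66*0.98 + 0.75*0.02
        = 0.646800 + 0.015000 = 0.661800
Keeping only the dam release-present terms gives 0.015000, so
  P(dam release | flood warning, heavy upstream rainfall) = 0.015000 / 0.661800 ≈ 0.023
— heavy upstream rainfall explains away the evidence for dam release.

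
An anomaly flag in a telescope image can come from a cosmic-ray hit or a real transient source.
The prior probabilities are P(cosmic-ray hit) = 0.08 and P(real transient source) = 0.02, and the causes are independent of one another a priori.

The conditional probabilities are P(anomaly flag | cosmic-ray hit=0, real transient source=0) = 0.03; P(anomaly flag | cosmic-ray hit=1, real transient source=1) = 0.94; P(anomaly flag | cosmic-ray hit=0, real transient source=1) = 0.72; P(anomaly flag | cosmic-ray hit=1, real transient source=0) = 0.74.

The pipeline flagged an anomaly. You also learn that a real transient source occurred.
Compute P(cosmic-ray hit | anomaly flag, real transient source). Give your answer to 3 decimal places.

P(anomaly flag | real transient source) = 0.72×0.92 + 0.94×0.08 = 0.662400 + 0.075200 = 0.737600
Of this, 0.075200 comes from 0.94×0.08 (the cosmic-ray hit=true cases).
P(cosmic-ray hit | anomaly flag, real transient source) = 0.075200 / 0.737600 ≈ 0.102

P(cosmic-ray hit | anomaly flag, real transient source) ≈ 0.102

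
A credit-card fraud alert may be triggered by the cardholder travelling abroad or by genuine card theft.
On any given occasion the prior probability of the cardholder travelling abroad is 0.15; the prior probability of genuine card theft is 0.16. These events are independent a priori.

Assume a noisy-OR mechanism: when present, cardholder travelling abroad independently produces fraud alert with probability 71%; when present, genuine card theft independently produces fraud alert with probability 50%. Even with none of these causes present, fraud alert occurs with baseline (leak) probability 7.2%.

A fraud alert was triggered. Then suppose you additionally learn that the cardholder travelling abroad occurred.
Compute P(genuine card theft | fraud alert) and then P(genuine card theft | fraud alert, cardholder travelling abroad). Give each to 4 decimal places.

Under noisy-OR, P(fraud alert | causes) = 1 − (1−0.072)·∏(1−qᵢ) over the active causes.
Sum P(fraud alert|·) weighted by the priors over the 4 (cardholder travelling abroad, genuine card theft) configurations:
  P(fraud alert) = 0.072×0.85×0.84 + 0.536×0.85×0.16 + 0.73088×0.15×0.84 + 0.86544×0.15×0.16
        = 0.051408 + 0.072896 + 0.092091 + 0.020771 = 0.237166
Keeping only the genuine card theft-present terms gives 0.093667, so
  P(genuine card theft | fraud alert) = 0.093667 / 0.237166 ≈ 0.3949

Now also conditioning on cardholder travelling abroad=true:
P(fraud alert | cardholder travelling abroad) = 0.73088*0.84 + 0.86544*0.16 = 0.613939 + 0.138470 = 0.752409
Of this, 0.138470 comes from 0.86544*0.16 (the genuine card theft=true cases).
Hence the posterior is 0.138470/0.752409 ≈ 0.1840.

P(genuine card theft | fraud alert) ≈ 0.3949; P(genuine card theft | fraud alert, cardholder travelling abroad) ≈ 0.1840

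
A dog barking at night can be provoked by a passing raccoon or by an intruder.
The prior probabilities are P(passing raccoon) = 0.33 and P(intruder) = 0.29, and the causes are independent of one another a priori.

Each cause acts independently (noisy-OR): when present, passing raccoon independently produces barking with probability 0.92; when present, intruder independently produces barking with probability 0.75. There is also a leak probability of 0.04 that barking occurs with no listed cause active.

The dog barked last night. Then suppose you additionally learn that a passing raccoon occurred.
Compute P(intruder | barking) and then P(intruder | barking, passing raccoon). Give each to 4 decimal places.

P(intruder | barking) ≈ 0.5065; P(intruder | barking, passing raccoon) ≈ 0.3026

Under noisy-OR, P(barking | causes) = 1 − (1−0.04)·∏(1−qᵢ) over the active causes.
P(barking) = 0.04*0.67*0.71 + 0.76*0.67*0.29 + 0.9232*0.33*0.71 + 0.9808*0.33*0.29 = 0.019028 + 0.147668 + 0.216306 + 0.093863 = 0.476865
Restricting to configurations with intruder present: 0.147668 + 0.093863 = 0.241531.
P(intruder | barking) = 0.241531 / 0.476865 ≈ 0.5065

With the extra evidence:
P(barking | passing raccoon) = 0.9232·0.71 + 0.9808·0.29 = 0.655472 + 0.284432 = 0.939904
The intruder-present share is 0.9808·0.29 = 0.284432.
P(intruder | barking, passing raccoon) = 0.284432 / 0.939904 ≈ 0.3026
Conditioning on passing raccoon lowers the posterior on intruder: the classic explaining-away effect in a common-effect structure.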